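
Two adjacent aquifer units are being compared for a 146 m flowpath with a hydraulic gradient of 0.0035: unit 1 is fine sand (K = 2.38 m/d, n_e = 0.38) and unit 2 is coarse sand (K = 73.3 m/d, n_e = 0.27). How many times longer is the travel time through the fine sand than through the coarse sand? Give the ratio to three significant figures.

43.3

Unit 1 (fine sand): v = 2.38×0.0035/0.38 = 0.02192 m/d, t = 146/0.02192 = 6660 d
Unit 2 (coarse sand): v = 73.3×0.0035/0.27 = 0.9502 m/d, t = 146/0.9502 = 153.7 d
t(fine sand) / t(coarse sand) = 6660/153.7 = 43.3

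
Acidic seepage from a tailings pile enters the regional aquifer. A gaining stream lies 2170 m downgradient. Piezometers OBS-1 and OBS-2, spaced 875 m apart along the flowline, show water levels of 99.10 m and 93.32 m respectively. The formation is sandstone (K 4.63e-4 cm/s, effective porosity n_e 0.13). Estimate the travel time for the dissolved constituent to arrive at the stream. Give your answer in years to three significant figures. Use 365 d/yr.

Hydraulic gradient i = (99.10 − 93.32) / 875 = 5.78 / 875 = 0.006606
K = 4.63e-4 cm/s × 864 = 0.4000 m/d
q = Ki = 0.4000 × 0.006606 = 0.002642 m/d
v_s = q/n_e = 0.002642/0.13 = 0.02033 m/d
t = L / v = 2170 / 0.02033 = 106800 d
   = 106800 / 365 = 292 yr

292 years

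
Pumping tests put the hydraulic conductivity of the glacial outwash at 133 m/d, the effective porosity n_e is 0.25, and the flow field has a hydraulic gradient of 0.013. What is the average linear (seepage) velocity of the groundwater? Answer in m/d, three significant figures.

6.92 m/d

Darcy flux q = K·i = 133 × 0.013 = 1.729 m/d
v_s = q/n_e = 1.729/0.25 = 6.916 m/d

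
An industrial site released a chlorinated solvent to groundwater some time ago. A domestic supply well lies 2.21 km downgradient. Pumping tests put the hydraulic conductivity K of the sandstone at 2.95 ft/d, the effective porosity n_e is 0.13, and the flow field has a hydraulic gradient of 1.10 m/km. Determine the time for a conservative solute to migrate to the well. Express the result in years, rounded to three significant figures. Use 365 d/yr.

796 years

K = 2.95 ft/d × 0.3048 = 0.8992 m/d
Specific discharge q = 0.8992 × 0.0011 = 9.891e-4 m/d
Average linear velocity = 9.891e-4 / 0.13 = 0.007608 m/d
L = 2.21 km = 2210 m
t = L / v = 2210 / 0.007608 = 290500 d
   = 290500 / 365 = 796 yr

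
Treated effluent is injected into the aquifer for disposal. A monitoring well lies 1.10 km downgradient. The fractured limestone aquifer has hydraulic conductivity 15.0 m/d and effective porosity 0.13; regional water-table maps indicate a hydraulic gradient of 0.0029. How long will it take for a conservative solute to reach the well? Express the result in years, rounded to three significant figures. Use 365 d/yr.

9.01 years

Darcy flux q = K·i = 15.0 × 0.0029 = 0.04350 m/d
Average linear velocity = 0.04350 / 0.13 = 0.3346 m/d
L = 1.10 km = 1100 m
t = L / v = 1100 / 0.3346 = 3287 d
   = 3287 / 365 = 9.01 yr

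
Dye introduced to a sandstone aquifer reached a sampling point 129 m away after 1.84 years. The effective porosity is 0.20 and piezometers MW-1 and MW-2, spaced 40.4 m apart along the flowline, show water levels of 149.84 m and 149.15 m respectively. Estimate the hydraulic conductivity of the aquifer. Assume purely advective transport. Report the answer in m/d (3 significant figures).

2.25 m/d

Hydraulic gradient i = (149.84 − 149.15) / 40.4 = 0.69 / 40.4 = 0.01708
t = 1.84 years = 671.6 d
v = L / t = 129 / 671.6 = 0.1921 m/d
K = v · n / i = 0.1921 × 0.20 / 0.01708 = 2.25 m/d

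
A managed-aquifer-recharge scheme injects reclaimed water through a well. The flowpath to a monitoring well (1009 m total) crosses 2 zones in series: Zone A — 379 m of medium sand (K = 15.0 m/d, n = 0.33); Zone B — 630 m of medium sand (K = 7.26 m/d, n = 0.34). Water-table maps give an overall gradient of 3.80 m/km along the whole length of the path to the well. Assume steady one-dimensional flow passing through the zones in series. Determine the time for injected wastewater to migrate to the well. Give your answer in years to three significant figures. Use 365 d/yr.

27.2 years

Continuity: the same q passes through each zone, so ΔH = q·Σ(L_j/K_j) — the zones act as resistances in series.
Σ(L/K) = 379/15.0 + 630/7.26 = 25.27 + 86.78 = 112.0 d
K_eq = L_total / Σ(L/K) = 1009 / 112.0 = 9.005 m/d
q = K_eq · i = 9.005 × 0.0038 = 0.03422 m/d (same in every zone)
Zone A: v = q/n = 0.03422/0.33 = 0.1037 m/d → t_A = 379/0.1037 = 3655 d
Zone B: v = q/n = 0.03422/0.34 = 0.1006 m/d → t_B = 630/0.1006 = 6259 d
Total t = 3655 + 6259 = 9914 d
   = 9914 / 365 = 27.2 yr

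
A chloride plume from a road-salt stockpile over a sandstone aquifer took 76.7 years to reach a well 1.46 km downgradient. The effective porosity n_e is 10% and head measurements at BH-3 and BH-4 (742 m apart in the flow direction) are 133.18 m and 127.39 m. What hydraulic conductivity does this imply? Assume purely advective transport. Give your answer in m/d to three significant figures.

Hydraulic gradient i = (133.18 − 127.39) / 742 = 5.79 / 742 = 0.007803
t = 76.7 years = 28000 d
L = 1.46 km = 1460 m
v = L / t = 1460 / 28000 = 0.05215 m/d
K = v · n / i = 0.05215 × 0.10 / 0.007803 = 0.668 m/d

0.668 m/d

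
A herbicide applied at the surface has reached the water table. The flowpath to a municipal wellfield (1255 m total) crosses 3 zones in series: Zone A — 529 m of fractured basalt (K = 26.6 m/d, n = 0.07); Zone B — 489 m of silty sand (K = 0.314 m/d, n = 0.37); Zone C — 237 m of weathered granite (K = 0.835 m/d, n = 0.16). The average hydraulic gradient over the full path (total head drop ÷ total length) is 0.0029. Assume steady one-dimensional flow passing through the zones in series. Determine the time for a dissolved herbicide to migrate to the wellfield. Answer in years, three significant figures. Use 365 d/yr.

Steady 1-D flow in series ⇒ the Darcy flux q is identical in every zone and the zone head losses add (resistances L/K in series).
Σ(L/K) = 529/26.6 + 489/0.314 + 237/0.835 = 19.89 + 1557 + 283.8 = 1861 d
K_eq = L_total / Σ(L/K) = 1255 / 1861 = 0.6744 m/d
q = K_eq · i = 0.6744 × 0.0029 = 0.001956 m/d (same in every zone)
Zone A: v = q/n = 0.001956/0.07 = 0.02794 m/d → t_A = 529/0.02794 = 18940 d
Zone B: v = q/n = 0.001956/0.37 = 0.005285 m/d → t_B = 489/0.005285 = 92520 d
Zone C: v = q/n = 0.001956/0.16 = 0.01222 m/d → t_C = 237/0.01222 = 19390 d
Total t = 18940 + 92520 + 19390 = 130800 d
   = 130800 / 365 = 358 yr

358 years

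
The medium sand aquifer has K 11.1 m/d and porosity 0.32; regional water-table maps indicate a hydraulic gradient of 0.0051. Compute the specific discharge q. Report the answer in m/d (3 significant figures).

Darcy flux q = K·i = 11.1 × 0.0051 = 0.05661 m/d

0.0566 m/d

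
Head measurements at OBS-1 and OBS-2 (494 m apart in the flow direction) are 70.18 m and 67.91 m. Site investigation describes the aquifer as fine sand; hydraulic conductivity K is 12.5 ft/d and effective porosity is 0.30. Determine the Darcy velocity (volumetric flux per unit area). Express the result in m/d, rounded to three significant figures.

0.0175 m/d

Hydraulic gradient i = (70.18 − 67.91) / 494 = 2.27 / 494 = 0.004595
K = 12.5 ft/d × 0.3048 = 3.810 m/d
q = Ki = 3.810 × 0.004595 = 0.01751 m/d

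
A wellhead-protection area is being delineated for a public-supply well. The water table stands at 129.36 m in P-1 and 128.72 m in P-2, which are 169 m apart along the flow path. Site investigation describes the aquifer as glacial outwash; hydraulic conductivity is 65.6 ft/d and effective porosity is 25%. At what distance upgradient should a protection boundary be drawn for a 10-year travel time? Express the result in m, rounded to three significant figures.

1110 m

Hydraulic gradient i = (129.36 − 128.72) / 169 = 0.64 / 169 = 0.003787
K = 65.6 ft/d × 0.3048 = 19.99 m/d
q = Ki = 19.99 × 0.003787 = 0.07572 m/d
Seepage velocity v = q / n = 0.07572 / 0.25 = 0.3029 m/d
T = 10 yr × 365 = 3650 d
L = v × T = 0.3029 × 3650 = 1106 m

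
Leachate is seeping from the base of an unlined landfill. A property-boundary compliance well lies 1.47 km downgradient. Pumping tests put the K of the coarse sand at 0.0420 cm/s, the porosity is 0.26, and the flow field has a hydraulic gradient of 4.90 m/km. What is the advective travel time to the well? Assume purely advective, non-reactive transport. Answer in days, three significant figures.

K = 0.0420 cm/s × 864 = 36.29 m/d
Darcy flux q = K·i = 36.29 × 0.0049 = 0.1778 m/d
v = Ki/n = 36.29·0.0049/0.26 = 0.6839 m/d
L = 1.47 km = 1470 m
t = L / v = 1470 / 0.6839 = 2149 d

2150 days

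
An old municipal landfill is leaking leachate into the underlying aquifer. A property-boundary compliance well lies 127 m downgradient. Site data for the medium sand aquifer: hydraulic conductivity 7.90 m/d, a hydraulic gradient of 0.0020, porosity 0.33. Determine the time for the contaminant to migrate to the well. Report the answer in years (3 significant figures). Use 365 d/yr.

7.27 years

q = Ki = 7.90 × 0.0020 = 0.01580 m/d
v_s = q/n_e = 0.01580/0.33 = 0.04788 m/d
t = L / v = 127 / 0.04788 = 2653 d
   = 2653 / 365 = 7.27 yr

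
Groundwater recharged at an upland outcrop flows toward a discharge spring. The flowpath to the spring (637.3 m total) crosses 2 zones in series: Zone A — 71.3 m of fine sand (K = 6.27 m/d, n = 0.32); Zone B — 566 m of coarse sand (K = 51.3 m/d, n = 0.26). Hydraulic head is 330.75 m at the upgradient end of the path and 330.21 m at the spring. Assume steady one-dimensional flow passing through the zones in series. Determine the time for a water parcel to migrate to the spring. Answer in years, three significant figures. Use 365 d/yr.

19.3 years

Total head drop ΔH = 330.75 − 330.21 = 0.54 m
Steady 1-D flow in series ⇒ the Darcy flux q is identical in every zone and the zone head losses add (resistances L/K in series).
Σ(L/K) = 71.3/6.27 + 566/51.3 = 11.37 + 11.03 = 22.40 d
q = ΔH / Σ(L/K) = 0.54 / 22.40 = 0.02410 m/d (same in every zone)
Zone A: v = q/n = 0.02410/0.32 = 0.07532 m/d → t_A = 71.3/0.07532 = 946.6 d
Zone B: v = q/n = 0.02410/0.26 = 0.09270 m/d → t_B = 566/0.09270 = 6106 d
Total t = 946.6 + 6106 = 7052 d
   = 7052 / 365 = 19.3 yr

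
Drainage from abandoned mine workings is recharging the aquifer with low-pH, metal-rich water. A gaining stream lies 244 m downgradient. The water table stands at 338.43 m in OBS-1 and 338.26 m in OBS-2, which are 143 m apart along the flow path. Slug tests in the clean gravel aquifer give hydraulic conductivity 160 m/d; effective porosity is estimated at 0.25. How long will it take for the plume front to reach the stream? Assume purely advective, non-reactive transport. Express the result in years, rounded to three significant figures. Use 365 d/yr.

Hydraulic gradient i = (338.43 − 338.26) / 143 = 0.17 / 143 = 0.001189
Specific discharge q = 160 × 0.001189 = 0.1902 m/d
v_s = q/n_e = 0.1902/0.25 = 0.7608 m/d
t = L / v = 244 / 0.7608 = 320.7 d
   = 320.7 / 365 = 0.879 yr

0.879 years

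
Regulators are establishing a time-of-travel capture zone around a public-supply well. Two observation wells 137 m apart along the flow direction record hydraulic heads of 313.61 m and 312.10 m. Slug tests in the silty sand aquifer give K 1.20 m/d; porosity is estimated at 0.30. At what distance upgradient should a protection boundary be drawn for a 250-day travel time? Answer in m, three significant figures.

11.0 m

Hydraulic gradient i = (313.61 − 312.10) / 137 = 1.51 / 137 = 0.01102
q = Ki = 1.20 × 0.01102 = 0.01323 m/d
v_s = q/n_e = 0.01323/0.30 = 0.04409 m/d
L = v × T = 0.04409 × 250 = 11.02 m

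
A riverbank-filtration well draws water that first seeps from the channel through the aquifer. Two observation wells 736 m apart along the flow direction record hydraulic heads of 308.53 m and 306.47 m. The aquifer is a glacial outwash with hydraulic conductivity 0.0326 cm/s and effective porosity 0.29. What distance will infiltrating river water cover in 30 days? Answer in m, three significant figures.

Hydraulic gradient i = (308.53 − 306.47) / 736 = 2.06 / 736 = 0.002799
K = 0.0326 cm/s × 864 = 28.17 m/d
Specific discharge q = 28.17 × 0.002799 = 0.07884 m/d
Seepage velocity v = q / n = 0.07884 / 0.29 = 0.2718 m/d
L = v × T = 0.2718 × 30 = 8.155 m

8.16 m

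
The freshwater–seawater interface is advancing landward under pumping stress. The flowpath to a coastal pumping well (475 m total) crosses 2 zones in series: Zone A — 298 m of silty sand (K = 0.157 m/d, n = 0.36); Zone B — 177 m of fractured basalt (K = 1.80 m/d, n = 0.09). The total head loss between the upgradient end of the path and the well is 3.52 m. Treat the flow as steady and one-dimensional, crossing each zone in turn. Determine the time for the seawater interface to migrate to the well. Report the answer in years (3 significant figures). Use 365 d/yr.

191 years

Steady 1-D flow in series ⇒ the Darcy flux q is identical in every zone and the zone head losses add (resistances L/K in series).
Σ(L/K) = 298/0.157 + 177/1.80 = 1898 + 98.33 = 1996 d
q = ΔH / Σ(L/K) = 3.52 / 1996 = 0.001763 m/d (same in every zone)
Zone A: v = q/n = 0.001763/0.36 = 0.004898 m/d → t_A = 298/0.004898 = 60850 d
Zone B: v = q/n = 0.001763/0.09 = 0.01959 m/d → t_B = 177/0.01959 = 9035 d
Total t = 60850 + 9035 = 69880 d
   = 69880 / 365 = 191 yr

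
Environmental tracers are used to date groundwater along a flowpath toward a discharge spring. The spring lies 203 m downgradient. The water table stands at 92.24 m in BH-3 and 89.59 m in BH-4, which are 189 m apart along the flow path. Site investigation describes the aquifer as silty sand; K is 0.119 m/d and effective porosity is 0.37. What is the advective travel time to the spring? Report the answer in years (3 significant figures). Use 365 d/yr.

123 years

Hydraulic gradient i = (92.24 − 89.59) / 189 = 2.65 / 189 = 0.01402
Darcy flux q = K·i = 0.119 × 0.01402 = 0.001669 m/d
Average linear velocity = 0.001669 / 0.37 = 0.004510 m/d
t = L / v = 203 / 0.004510 = 45020 d
   = 45020 / 365 = 123 yr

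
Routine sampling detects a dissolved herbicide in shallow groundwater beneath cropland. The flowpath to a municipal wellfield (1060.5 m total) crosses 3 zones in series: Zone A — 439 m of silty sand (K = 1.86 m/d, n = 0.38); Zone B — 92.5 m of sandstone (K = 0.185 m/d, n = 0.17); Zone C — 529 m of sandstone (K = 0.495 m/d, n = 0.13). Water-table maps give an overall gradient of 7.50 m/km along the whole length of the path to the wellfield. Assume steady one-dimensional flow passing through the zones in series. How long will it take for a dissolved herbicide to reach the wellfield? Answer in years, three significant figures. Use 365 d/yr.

156 years

Steady 1-D flow in series ⇒ the Darcy flux q is identical in every zone and the zone head losses add (resistances L/K in series).
Σ(L/K) = 439/1.86 + 92.5/0.185 + 529/0.495 = 236.0 + 500.0 + 1069 = 1805 d
K_eq = L_total / Σ(L/K) = 1060.5 / 1805 = 0.5876 m/d
q = K_eq · i = 0.5876 × 0.0075 = 0.004407 m/d (same in every zone)
Zone A: v = q/n = 0.004407/0.38 = 0.01160 m/d → t_A = 439/0.01160 = 37850 d
Zone B: v = q/n = 0.004407/0.17 = 0.02592 m/d → t_B = 92.5/0.02592 = 3568 d
Zone C: v = q/n = 0.004407/0.13 = 0.03390 m/d → t_C = 529/0.03390 = 15600 d
Total t = 37850 + 3568 + 15600 = 57020 d
   = 57020 / 365 = 156 yr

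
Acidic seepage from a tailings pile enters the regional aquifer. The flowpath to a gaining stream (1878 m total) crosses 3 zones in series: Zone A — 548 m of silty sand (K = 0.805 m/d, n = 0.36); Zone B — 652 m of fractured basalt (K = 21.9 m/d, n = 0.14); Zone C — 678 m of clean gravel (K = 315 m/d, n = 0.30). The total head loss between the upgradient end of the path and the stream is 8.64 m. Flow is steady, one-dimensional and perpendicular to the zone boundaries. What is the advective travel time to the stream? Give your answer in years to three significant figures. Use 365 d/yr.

111 years

Steady 1-D flow in series ⇒ the Darcy flux q is identical in every zone and the zone head losses add (resistances L/K in series).
Σ(L/K) = 548/0.805 + 652/21.9 + 678/315 = 680.7 + 29.77 + 2.152 = 712.7 d
q = ΔH / Σ(L/K) = 8.64 / 712.7 = 0.01212 m/d (same in every zone)
Zone A: v = q/n = 0.01212/0.36 = 0.03368 m/d → t_A = 548/0.03368 = 16270 d
Zone B: v = q/n = 0.01212/0.14 = 0.08660 m/d → t_B = 652/0.08660 = 7529 d
Zone C: v = q/n = 0.01212/0.30 = 0.04041 m/d → t_C = 678/0.04041 = 16780 d
Total t = 16270 + 7529 + 16780 = 40580 d
   = 40580 / 365 = 111 yr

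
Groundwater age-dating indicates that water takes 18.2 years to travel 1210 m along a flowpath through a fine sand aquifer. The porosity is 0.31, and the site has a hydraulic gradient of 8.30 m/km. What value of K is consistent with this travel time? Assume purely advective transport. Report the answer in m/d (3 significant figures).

6.80 m/d

t = 18.2 years = 6643 d
v = L / t = 1210 / 6643 = 0.1821 m/d
K = v · n / i = 0.1821 × 0.31 / 0.0083 = 6.80 m/d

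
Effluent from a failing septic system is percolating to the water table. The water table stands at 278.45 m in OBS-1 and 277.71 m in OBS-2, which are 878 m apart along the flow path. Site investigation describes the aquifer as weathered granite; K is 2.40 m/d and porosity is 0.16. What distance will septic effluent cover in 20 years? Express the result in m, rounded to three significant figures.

92.3 m

Hydraulic gradient i = (278.45 − 277.71) / 878 = 0.74 / 878 = 8.428e-4
Darcy flux q = K·i = 2.40 × 8.428e-4 = 0.002023 m/d
v_s = q/n_e = 0.002023/0.16 = 0.01264 m/d
T = 20 yr × 365 = 7300 d
L = v × T = 0.01264 × 7300 = 92.29 m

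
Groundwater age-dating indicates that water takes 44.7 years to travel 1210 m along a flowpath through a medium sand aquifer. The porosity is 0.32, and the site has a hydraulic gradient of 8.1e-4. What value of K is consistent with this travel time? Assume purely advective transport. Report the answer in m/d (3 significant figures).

t = 44.7 years = 16320 d
v = L / t = 1210 / 16320 = 0.07416 m/d
K = v · n / i = 0.07416 × 0.32 / 8.1e-4 = 29.3 m/d

29.3 m/d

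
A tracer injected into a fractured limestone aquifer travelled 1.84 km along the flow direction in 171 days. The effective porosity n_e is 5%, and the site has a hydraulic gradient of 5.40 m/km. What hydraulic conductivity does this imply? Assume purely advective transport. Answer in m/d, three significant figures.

99.6 m/d

L = 1.84 km = 1840 m
v = L / t = 1840 / 171 = 10.76 m/d
K = v · n / i = 10.76 × 0.05 / 0.0054 = 99.6 m/d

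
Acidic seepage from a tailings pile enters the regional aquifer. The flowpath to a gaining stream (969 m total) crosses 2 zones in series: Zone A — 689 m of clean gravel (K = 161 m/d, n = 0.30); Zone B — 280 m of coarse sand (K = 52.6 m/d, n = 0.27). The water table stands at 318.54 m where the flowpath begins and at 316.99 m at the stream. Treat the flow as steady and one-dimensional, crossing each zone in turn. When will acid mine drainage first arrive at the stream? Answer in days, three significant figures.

Total head drop ΔH = 318.54 − 316.99 = 1.55 m
Steady 1-D flow in series ⇒ the Darcy flux q is identical in every zone and the zone head losses add (resistances L/K in series).
Σ(L/K) = 689/161 + 280/52.6 = 4.280 + 5.323 = 9.603 d
q = ΔH / Σ(L/K) = 1.55 / 9.603 = 0.1614 m/d (same in every zone)
Zone A: v = q/n = 0.1614/0.30 = 0.5380 m/d → t_A = 689/0.5380 = 1281 d
Zone B: v = q/n = 0.1614/0.27 = 0.5978 m/d → t_B = 280/0.5978 = 468.4 d
Total t = 1281 + 468.4 = 1749 d

1750 days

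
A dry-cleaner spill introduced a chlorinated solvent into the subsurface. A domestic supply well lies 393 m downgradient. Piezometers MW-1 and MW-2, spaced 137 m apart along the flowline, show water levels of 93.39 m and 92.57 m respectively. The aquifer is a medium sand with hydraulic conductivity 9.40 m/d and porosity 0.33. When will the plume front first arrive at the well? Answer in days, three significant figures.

2310 days

Hydraulic gradient i = (93.39 − 92.57) / 137 = 0.82 / 137 = 0.005985
Darcy flux q = K·i = 9.40 × 0.005985 = 0.05626 m/d
Average linear velocity = 0.05626 / 0.33 = 0.1705 m/d
t = L / v = 393 / 0.1705 = 2305 d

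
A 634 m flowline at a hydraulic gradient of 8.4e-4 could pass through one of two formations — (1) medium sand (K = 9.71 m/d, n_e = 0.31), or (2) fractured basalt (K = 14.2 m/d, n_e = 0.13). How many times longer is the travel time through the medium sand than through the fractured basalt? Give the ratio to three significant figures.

Unit 1 (medium sand): v = 9.71×8.4e-4/0.31 = 0.02631 m/d, t = 634/0.02631 = 24100 d
Unit 2 (fractured basalt): v = 14.2×8.4e-4/0.13 = 0.09175 m/d, t = 634/0.09175 = 6910 d
t(medium sand) / t(fractured basalt) = 24100/6910 = 3.49

3.49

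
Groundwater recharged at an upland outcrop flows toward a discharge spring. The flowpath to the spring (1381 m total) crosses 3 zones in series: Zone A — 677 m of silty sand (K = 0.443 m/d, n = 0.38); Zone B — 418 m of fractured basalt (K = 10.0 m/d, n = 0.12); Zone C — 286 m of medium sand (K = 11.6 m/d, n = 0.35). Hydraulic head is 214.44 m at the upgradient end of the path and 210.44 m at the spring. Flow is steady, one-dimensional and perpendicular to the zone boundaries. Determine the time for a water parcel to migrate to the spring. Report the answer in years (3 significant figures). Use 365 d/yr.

445 years

Total head drop ΔH = 214.44 − 210.44 = 4.00 m
Continuity: the same q passes through each zone, so ΔH = q·Σ(L_j/K_j) — the zones act as resistances in series.
Σ(L/K) = 677/0.443 + 418/10.0 + 286/11.6 = 1528 + 41.80 + 24.66 = 1595 d
q = ΔH / Σ(L/K) = 4.00 / 1595 = 0.002508 m/d (same in every zone)
Zone A: v = q/n = 0.002508/0.38 = 0.006601 m/d → t_A = 677/0.006601 = 102600 d
Zone B: v = q/n = 0.002508/0.12 = 0.02090 m/d → t_B = 418/0.02090 = 20000 d
Zone C: v = q/n = 0.002508/0.35 = 0.007167 m/d → t_C = 286/0.007167 = 39910 d
Total t = 102600 + 20000 + 39910 = 162500 d
   = 162500 / 365 = 445 yr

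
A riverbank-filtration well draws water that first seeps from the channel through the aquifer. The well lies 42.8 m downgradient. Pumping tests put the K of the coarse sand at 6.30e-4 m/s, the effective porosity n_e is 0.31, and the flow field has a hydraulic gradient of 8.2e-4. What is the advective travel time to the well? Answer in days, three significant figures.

K = 6.30e-4 m/s × 86400 s/d = 54.43 m/d
Specific discharge q = 54.43 × 8.2e-4 = 0.04463 m/d
v_s = q/n_e = 0.04463/0.31 = 0.1440 m/d
t = L / v = 42.8 / 0.1440 = 297.3 d

297 days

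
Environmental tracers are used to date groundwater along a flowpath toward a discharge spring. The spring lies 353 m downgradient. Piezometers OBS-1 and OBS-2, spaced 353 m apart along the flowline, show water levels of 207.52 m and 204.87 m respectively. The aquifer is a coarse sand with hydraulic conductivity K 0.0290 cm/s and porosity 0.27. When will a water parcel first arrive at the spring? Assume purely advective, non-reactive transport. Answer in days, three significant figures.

507 days

Hydraulic gradient i = (207.52 − 204.87) / 353 = 2.65 / 353 = 0.007507
K = 0.0290 cm/s × 864 = 25.06 m/d
q = Ki = 25.06 × 0.007507 = 0.1881 m/d
v_s = q/n_e = 0.1881/0.27 = 0.6967 m/d
t = L / v = 353 / 0.6967 = 506.7 d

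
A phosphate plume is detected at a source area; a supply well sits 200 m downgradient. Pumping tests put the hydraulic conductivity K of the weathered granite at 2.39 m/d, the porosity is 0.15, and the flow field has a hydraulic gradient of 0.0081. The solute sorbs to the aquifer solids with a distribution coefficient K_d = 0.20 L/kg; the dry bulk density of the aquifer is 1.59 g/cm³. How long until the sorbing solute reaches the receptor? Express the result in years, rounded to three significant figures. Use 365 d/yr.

13.2 years

Darcy flux q = K·i = 2.39 × 0.0081 = 0.01936 m/d
v = Ki/n = 2.39·0.0081/0.15 = 0.1291 m/d
Retardation R = 1 + ρ_b·K_d/n = 1 + 1.59×0.20/0.15 = 3.120
Contaminant velocity v_c = v/R = 0.1291/3.120 = 0.04137 m/d
t = L/v_c = 200/0.04137 = 4835 d
   = 4835/365 = 13.2 yr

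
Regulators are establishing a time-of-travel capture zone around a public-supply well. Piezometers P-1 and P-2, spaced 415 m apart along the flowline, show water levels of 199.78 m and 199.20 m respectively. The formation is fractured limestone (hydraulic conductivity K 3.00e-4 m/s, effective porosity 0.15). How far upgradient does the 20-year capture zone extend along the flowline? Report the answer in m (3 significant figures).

1760 m

Hydraulic gradient i = (199.78 − 199.20) / 415 = 0.58 / 415 = 0.001398
K = 3.00e-4 m/s × 86400 s/d = 25.92 m/d
Darcy flux q = K·i = 25.92 × 0.001398 = 0.03623 m/d
Seepage velocity v = q / n = 0.03623 / 0.15 = 0.2415 m/d
T = 20 yr × 365 = 7300 d
L = v × T = 0.2415 × 7300 = 1763 m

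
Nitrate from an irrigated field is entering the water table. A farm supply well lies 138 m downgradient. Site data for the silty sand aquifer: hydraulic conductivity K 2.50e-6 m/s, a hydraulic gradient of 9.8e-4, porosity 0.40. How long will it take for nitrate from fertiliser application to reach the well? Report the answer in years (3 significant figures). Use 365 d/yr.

K = 2.50e-6 m/s × 86400 s/d = 0.2160 m/d
q = Ki = 0.2160 × 9.8e-4 = 2.117e-4 m/d
v = Ki/n = 0.2160·9.8e-4/0.40 = 5.292e-4 m/d
t = L / v = 138 / 5.292e-4 = 260800 d
   = 260800 / 365 = 714 yr

714 years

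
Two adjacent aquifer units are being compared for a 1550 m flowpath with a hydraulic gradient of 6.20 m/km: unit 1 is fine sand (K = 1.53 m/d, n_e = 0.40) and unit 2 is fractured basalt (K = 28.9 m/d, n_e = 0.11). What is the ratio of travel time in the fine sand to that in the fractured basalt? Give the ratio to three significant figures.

68.7

Unit 1 (fine sand): v = 1.53×0.0062/0.40 = 0.02371 m/d, t = 1550/0.02371 = 65360 d
Unit 2 (fractured basalt): v = 28.9×0.0062/0.11 = 1.629 m/d, t = 1550/1.629 = 951.6 d
t(fine sand) / t(fractured basalt) = 65360/951.6 = 68.7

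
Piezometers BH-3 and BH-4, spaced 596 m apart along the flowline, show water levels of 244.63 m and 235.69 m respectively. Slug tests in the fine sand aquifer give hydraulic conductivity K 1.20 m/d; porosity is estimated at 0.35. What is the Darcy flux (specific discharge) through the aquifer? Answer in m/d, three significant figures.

0.0180 m/d

Hydraulic gradient i = (244.63 − 235.69) / 596 = 8.94 / 596 = 0.01500
q = Ki = 1.20 × 0.01500 = 0.01800 m/d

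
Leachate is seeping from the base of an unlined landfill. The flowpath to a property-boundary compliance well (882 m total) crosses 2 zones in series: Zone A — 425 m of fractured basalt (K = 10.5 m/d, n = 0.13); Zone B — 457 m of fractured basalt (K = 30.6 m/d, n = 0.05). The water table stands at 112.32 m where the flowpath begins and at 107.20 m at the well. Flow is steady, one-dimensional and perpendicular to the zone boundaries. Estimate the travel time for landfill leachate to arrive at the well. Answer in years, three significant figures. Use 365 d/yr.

Total head drop ΔH = 112.32 − 107.20 = 5.12 m
Steady 1-D flow in series ⇒ the Darcy flux q is identical in every zone and the zone head losses add (resistances L/K in series).
Σ(L/K) = 425/10.5 + 457/30.6 = 40.48 + 14.93 = 55.41 d
q = ΔH / Σ(L/K) = 5.12 / 55.41 = 0.09240 m/d (same in every zone)
Zone A: v = q/n = 0.09240/0.13 = 0.7108 m/d → t_A = 425/0.7108 = 597.9 d
Zone B: v = q/n = 0.09240/0.05 = 1.848 m/d → t_B = 457/1.848 = 247.3 d
Total t = 597.9 + 247.3 = 845.2 d
   = 845.2 / 365 = 2.32 yr

2.32 years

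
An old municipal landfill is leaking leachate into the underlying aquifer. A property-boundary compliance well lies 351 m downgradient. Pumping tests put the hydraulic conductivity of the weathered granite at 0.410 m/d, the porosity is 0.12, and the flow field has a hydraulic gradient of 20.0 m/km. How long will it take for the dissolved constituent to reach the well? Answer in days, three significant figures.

5140 days

Darcy flux q = K·i = 0.410 × 0.020 = 0.008200 m/d
v = Ki/n = 0.410·0.020/0.12 = 0.06833 m/d
t = L / v = 351 / 0.06833 = 5137 d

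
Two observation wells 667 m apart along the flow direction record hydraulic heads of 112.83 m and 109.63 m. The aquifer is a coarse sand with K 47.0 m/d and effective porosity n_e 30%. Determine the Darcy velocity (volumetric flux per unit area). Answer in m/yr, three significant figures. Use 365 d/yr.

Hydraulic gradient i = (112.83 − 109.63) / 667 = 3.20 / 667 = 0.004798
Specific discharge q = 47.0 × 0.004798 = 0.2255 m/d
   = 0.2255 × 365 = 82.3 m/yr

82.3 m/yr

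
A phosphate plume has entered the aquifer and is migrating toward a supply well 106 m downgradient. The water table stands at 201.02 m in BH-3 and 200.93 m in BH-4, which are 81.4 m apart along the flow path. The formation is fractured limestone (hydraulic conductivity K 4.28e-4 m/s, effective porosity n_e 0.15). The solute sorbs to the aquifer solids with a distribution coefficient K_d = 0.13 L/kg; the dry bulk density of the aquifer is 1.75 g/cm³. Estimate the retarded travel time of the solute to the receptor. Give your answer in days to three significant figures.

979 days

Hydraulic gradient i = (201.02 − 200.93) / 81.4 = 0.09 / 81.4 = 0.001106
K = 4.28e-4 m/s × 86400 s/d = 36.98 m/d
Specific discharge q = 36.98 × 0.001106 = 0.04089 m/d
v_s = q/n_e = 0.04089/0.15 = 0.2726 m/d
Retardation R = 1 + ρ_b·K_d/n = 1 + 1.75×0.13/0.15 = 2.517
Contaminant velocity v_c = v/R = 0.2726/2.517 = 0.1083 m/d
t = L/v_c = 106/0.1083 = 978.7 d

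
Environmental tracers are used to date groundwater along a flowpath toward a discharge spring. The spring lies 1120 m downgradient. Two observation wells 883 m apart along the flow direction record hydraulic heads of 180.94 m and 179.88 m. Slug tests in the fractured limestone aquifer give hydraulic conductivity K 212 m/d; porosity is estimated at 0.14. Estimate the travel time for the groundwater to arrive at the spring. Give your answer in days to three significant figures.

Hydraulic gradient i = (180.94 − 179.88) / 883 = 1.06 / 883 = 0.001200
Specific discharge q = 212 × 0.001200 = 0.2545 m/d
Average linear velocity = 0.2545 / 0.14 = 1.818 m/d
t = L / v = 1120 / 1.818 = 616.1 d

616 days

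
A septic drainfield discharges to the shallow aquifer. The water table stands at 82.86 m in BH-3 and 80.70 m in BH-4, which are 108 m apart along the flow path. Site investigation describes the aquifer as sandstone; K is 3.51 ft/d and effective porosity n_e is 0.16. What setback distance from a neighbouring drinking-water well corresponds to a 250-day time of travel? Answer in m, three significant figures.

Hydraulic gradient i = (82.86 − 80.70) / 108 = 2.16 / 108 = 0.02000
K = 3.51 ft/d × 0.3048 = 1.070 m/d
Specific discharge q = 1.070 × 0.02000 = 0.02140 m/d
v = Ki/n = 1.070·0.02000/0.16 = 0.1337 m/d
L = v × T = 0.1337 × 250 = 33.43 m

33.4 m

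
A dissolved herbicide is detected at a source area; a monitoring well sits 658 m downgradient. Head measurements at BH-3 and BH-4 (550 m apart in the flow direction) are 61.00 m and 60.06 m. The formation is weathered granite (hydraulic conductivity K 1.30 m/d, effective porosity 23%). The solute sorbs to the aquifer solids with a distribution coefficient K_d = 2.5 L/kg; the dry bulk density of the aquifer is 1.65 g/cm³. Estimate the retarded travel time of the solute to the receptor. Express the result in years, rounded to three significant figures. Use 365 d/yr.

Hydraulic gradient i = (61.00 − 60.06) / 550 = 0.94 / 550 = 0.001709
Darcy flux q = K·i = 1.30 × 0.001709 = 0.002222 m/d
Average linear velocity = 0.002222 / 0.23 = 0.009660 m/d
Retardation R = 1 + ρ_b·K_d/n = 1 + 1.65×2.5/0.23 = 18.93
Contaminant velocity v_c = v/R = 0.009660/18.93 = 5.102e-4 m/d
t = L/v_c = 658/5.102e-4 = 1.290e6 d
   = 1.290e6/365 = 3530 yr

3530 years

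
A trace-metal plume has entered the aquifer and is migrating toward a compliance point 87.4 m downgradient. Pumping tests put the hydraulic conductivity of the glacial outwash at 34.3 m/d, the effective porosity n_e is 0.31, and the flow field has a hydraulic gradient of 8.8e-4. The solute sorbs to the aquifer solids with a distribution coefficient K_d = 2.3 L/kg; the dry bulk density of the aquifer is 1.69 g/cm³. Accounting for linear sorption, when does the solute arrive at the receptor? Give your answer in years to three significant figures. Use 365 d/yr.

33.3 years

Specific discharge q = 34.3 × 8.8e-4 = 0.03018 m/d
v_s = q/n_e = 0.03018/0.31 = 0.09737 m/d
Retardation R = 1 + ρ_b·K_d/n = 1 + 1.69×2.3/0.31 = 13.54
Contaminant velocity v_c = v/R = 0.09737/13.54 = 0.007192 m/d
t = L/v_c = 87.4/0.007192 = 12150 d
   = 12150/365 = 33.3 yr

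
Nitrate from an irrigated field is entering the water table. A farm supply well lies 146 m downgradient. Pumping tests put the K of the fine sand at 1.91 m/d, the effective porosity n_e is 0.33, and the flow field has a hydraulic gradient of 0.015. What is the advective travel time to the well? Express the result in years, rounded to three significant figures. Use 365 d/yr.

4.61 years

q = Ki = 1.91 × 0.015 = 0.02865 m/d
v_s = q/n_e = 0.02865/0.33 = 0.08682 m/d
t = L / v = 146 / 0.08682 = 1682 d
   = 1682 / 365 = 4.61 yr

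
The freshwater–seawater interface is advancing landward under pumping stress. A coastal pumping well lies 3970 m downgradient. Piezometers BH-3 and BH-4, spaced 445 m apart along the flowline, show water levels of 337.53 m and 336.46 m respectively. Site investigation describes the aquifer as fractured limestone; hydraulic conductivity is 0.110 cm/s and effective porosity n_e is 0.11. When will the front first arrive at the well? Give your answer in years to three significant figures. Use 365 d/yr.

Hydraulic gradient i = (337.53 − 336.46) / 445 = 1.07 / 445 = 0.002404
K = 0.110 cm/s × 864 = 95.04 m/d
Darcy flux q = K·i = 95.04 × 0.002404 = 0.2285 m/d
v_s = q/n_e = 0.2285/0.11 = 2.077 m/d
t = L / v = 3970 / 2.077 = 1911 d
   = 1911 / 365 = 5.24 yr

5.24 years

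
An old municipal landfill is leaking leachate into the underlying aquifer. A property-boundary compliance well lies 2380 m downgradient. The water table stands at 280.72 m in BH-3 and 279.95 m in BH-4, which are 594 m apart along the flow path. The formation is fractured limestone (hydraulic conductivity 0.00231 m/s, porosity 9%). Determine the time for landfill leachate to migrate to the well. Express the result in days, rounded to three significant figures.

Hydraulic gradient i = (280.72 − 279.95) / 594 = 0.77 / 594 = 0.001296
K = 0.00231 m/s × 86400 s/d = 199.6 m/d
Darcy flux q = K·i = 199.6 × 0.001296 = 0.2587 m/d
v = Ki/n = 199.6·0.001296/0.09 = 2.875 m/d
t = L / v = 2380 / 2.875 = 827.9 d

828 days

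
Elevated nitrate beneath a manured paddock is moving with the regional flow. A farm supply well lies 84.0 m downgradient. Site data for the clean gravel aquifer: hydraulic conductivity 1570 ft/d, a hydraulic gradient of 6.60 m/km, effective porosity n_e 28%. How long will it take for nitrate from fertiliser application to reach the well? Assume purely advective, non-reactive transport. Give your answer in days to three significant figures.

7.45 days

K = 1570 ft/d × 0.3048 = 478.5 m/d
Darcy flux q = K·i = 478.5 × 0.0066 = 3.158 m/d
v = Ki/n = 478.5·0.0066/0.28 = 11.28 m/d
t = L / v = 84.0 / 11.28 = 7.447 d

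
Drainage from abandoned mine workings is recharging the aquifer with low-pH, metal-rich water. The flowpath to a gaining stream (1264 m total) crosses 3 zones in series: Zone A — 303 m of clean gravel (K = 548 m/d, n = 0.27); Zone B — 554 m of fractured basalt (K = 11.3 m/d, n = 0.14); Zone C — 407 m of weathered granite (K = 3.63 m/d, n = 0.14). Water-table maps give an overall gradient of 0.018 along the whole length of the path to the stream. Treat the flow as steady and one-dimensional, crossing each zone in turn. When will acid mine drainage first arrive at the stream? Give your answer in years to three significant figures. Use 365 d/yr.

4.21 years

Continuity: the same q passes through each zone, so ΔH = q·Σ(L_j/K_j) — the zones act as resistances in series.
Σ(L/K) = 303/548 + 554/11.3 + 407/3.63 = 0.5529 + 49.03 + 112.1 = 161.7 d
K_eq = L_total / Σ(L/K) = 1264 / 161.7 = 7.817 m/d
q = K_eq · i = 7.817 × 0.018 = 0.1407 m/d (same in every zone)
Zone A: v = q/n = 0.1407/0.27 = 0.5211 m/d → t_A = 303/0.5211 = 581.4 d
Zone B: v = q/n = 0.1407/0.14 = 1.005 m/d → t_B = 554/1.005 = 551.2 d
Zone C: v = q/n = 0.1407/0.14 = 1.005 m/d → t_C = 407/1.005 = 405.0 d
Total t = 581.4 + 551.2 + 405.0 = 1538 d
   = 1538 / 365 = 4.21 yr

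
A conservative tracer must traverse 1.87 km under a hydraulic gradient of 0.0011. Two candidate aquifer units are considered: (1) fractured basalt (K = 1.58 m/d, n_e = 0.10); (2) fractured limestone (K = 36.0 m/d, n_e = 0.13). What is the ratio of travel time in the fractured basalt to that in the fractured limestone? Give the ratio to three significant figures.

Unit 1 (fractured basalt): v = 1.58×0.0011/0.10 = 0.01738 m/d, t = 1870/0.01738 = 107600 d
Unit 2 (fractured limestone): v = 36.0×0.0011/0.13 = 0.3046 m/d, t = 1870/0.3046 = 6139 d
t(fractured basalt) / t(fractured limestone) = 107600/6139 = 17.5

17.5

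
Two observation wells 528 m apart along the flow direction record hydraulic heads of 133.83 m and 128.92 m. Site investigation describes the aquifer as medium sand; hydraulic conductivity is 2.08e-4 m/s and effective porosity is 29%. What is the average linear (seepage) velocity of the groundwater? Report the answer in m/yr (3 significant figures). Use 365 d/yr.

210 m/yr

Hydraulic gradient i = (133.83 − 128.92) / 528 = 4.91 / 528 = 0.009299
K = 2.08e-4 m/s × 86400 s/d = 17.97 m/d
q = Ki = 17.97 × 0.009299 = 0.1671 m/d
v = Ki/n = 17.97·0.009299/0.29 = 0.5763 m/d
   = 0.5763 × 365 = 210 m/yr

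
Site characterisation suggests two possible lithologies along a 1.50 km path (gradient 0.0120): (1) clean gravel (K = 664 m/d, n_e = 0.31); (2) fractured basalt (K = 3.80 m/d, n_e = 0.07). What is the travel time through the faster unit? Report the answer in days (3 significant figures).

Unit 1 (clean gravel): v = 664×0.012/0.31 = 25.70 m/d, t = 1500/25.70 = 58.36 d
Unit 2 (fractured basalt): v = 3.80×0.012/0.07 = 0.6514 m/d, t = 1500/0.6514 = 2303 d
Faster unit: t = 58.4 d

58.4 days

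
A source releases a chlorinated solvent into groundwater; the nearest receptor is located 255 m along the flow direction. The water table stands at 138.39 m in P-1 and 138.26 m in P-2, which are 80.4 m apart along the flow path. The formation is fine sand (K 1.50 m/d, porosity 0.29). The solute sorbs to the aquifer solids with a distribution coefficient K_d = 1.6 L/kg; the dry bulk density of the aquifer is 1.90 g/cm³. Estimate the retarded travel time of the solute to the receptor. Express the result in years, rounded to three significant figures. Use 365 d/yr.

959 years

Hydraulic gradient i = (138.39 − 138.26) / 80.4 = 0.13 / 80.4 = 0.001617
q = Ki = 1.50 × 0.001617 = 0.002425 m/d
v_s = q/n_e = 0.002425/0.29 = 0.008363 m/d
Retardation R = 1 + ρ_b·K_d/n = 1 + 1.90×1.6/0.29 = 11.48
Contaminant velocity v_c = v/R = 0.008363/11.48 = 7.283e-4 m/d
t = L/v_c = 255/7.283e-4 = 350100 d
   = 350100/365 = 959 yr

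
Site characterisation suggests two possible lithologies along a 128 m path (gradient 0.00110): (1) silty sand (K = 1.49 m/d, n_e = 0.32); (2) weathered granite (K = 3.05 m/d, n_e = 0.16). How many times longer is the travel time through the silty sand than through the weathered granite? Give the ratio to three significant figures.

4.09

Unit 1 (silty sand): v = 1.49×0.0011/0.32 = 0.005122 m/d, t = 128/0.005122 = 24990 d
Unit 2 (weathered granite): v = 3.05×0.0011/0.16 = 0.02097 m/d, t = 128/0.02097 = 6104 d
t(silty sand) / t(weathered granite) = 24990/6104 = 4.09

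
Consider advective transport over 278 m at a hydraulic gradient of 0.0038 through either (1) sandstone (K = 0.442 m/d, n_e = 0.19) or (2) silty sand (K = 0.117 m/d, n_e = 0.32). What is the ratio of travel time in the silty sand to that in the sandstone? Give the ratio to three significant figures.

6.36

Unit 1 (sandstone): v = 0.442×0.0038/0.19 = 0.008840 m/d, t = 278/0.008840 = 31450 d
Unit 2 (silty sand): v = 0.117×0.0038/0.32 = 0.001389 m/d, t = 278/0.001389 = 200100 d
t(silty sand) / t(sandstone) = 200100/31450 = 6.36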